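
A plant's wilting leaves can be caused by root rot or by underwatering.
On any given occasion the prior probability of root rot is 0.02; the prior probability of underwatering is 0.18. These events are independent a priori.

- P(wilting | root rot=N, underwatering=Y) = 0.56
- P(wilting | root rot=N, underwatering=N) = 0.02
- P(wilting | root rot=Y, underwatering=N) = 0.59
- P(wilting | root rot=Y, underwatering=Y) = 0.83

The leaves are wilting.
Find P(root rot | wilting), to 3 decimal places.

P(root rot | wilting) ≈ 0.099

Sum P(wilting|·) weighted by the priors over the 4 (root rot, underwatering) configurations:
  P(wilting) = 0.02·0.98·0.82 + 0.56·0.98·0.18 + 0.59·0.02·0.82 + 0.83·0.02·0.18
        = 0.016072 + 0.098784 + 0.009676 + 0.002988 = 0.127520
The terms with root rot present sum to 0.012664, so
  P(root rot | wilting) = 0.012664 / 0.127520 ≈ 0.099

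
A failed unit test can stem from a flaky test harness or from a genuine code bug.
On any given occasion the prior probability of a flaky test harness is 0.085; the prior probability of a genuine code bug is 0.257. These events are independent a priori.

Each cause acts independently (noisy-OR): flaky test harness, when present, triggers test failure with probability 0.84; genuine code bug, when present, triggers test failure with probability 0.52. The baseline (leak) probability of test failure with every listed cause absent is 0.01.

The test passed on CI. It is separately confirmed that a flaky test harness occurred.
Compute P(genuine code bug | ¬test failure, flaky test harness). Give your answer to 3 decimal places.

Under noisy-OR, P(test failure | causes) = 1 − (1−0.01)·∏(1−qᵢ) over the active causes.
By total probability over both values of genuine code bug:
  P(¬test failure | flaky test harness) = 0.1584*0.743 + 0.076032*0.257
        = 0.117691 + 0.019540 = 0.137231
Configurations with genuine code bug contribute 0.019540, so
  P(genuine code bug | ¬test failure, flaky test harness) = 0.019540 / 0.137231 ≈ 0.142

P(genuine code bug | ¬test failure, flaky test harness) ≈ 0.142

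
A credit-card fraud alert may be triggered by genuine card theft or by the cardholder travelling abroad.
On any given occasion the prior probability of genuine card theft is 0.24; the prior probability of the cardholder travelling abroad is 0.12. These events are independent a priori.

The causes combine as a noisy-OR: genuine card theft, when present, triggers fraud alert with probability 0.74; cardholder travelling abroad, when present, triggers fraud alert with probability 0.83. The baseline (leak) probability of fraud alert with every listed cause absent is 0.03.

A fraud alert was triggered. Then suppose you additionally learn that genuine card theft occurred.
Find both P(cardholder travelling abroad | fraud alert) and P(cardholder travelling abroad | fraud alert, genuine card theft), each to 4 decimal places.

Under noisy-OR, P(fraud alert | causes) = 1 − (1−0.03)·∏(1−qᵢ) over the active causes.
By total probability over the 4 (genuine card theft, cardholder travelling abroad) configurations:
  P(fraud alert) = 0.03·0.76·0.88 + 0.8351·0.76·0.12 + 0.7478·0.24·0.88 + 0.957126·0.24·0.12
        = 0.020064 + 0.076161 + 0.157935 + 0.027565 = 0.281725
Keeping only the cardholder travelling abroad-present terms gives 0.103726, so
  P(cardholder travelling abroad | fraud alert) = 0.103726 / 0.281725 ≈ 0.3682

With the extra evidence:
P(fraud alert | genuine card theft) = 0.7478·0.88 + 0.957126·0.12 = 0.658064 + 0.114855 = 0.772919
Restricting to configurations with cardholder travelling abroad present: 0.957126·0.12 = 0.114855.
So P(cardholder travelling abroad | fraud alert, genuine card theft) = 0.114855/0.772919 ≈ 0.1486.
This is intercausal reasoning (explaining away): once genuine card theft accounts for the fraud alert, cardholder travelling abroad becomes less likely.

P(cardholder travelling abroad | fraud alert) ≈ 0.3682; P(cardholder travelling abroad | fraud alert, genuine card theft) ≈ 0.1486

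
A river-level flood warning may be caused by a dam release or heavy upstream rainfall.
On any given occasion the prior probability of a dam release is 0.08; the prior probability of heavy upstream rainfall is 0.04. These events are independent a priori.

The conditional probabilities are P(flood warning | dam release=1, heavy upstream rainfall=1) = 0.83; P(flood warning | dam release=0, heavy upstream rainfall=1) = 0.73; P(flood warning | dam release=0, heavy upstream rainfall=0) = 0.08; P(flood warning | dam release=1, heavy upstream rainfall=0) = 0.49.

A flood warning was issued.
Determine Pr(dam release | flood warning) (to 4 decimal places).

Enumerate the 4 (dam release, heavy upstream rainfall) configurations and weight by the priors:
  P(flood warning) = 0.08×0.92×0.96 + 0.73×0.92×0.04 + 0.49×0.08×0.96 + 0.83×0.08×0.04
        = 0.070656 + 0.026864 + 0.037632 + 0.002656 = 0.137808
Keeping only the dam release-present terms gives 0.040288, so
  P(dam release | flood warning) = 0.040288 / 0.137808 ≈ 0.2923

Pr(dam release | flood warning) ≈ 0.2923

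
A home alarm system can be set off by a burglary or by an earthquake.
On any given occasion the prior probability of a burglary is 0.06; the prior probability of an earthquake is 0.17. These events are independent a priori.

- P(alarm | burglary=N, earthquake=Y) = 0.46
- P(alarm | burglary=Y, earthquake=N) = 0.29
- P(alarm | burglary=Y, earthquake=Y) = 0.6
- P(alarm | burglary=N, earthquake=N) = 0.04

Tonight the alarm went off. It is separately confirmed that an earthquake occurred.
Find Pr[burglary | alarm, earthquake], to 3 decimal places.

P(alarm | earthquake) = 0.46*0.94 + 0.6*0.06 = 0.432400 + 0.036000 = 0.468400
Of this, 0.036000 comes from 0.6*0.06 (the burglary=true cases).
So P(burglary | alarm, earthquake) = 0.036000/0.468400 ≈ 0.077.

Pr[burglary | alarm, earthquake] ≈ 0.077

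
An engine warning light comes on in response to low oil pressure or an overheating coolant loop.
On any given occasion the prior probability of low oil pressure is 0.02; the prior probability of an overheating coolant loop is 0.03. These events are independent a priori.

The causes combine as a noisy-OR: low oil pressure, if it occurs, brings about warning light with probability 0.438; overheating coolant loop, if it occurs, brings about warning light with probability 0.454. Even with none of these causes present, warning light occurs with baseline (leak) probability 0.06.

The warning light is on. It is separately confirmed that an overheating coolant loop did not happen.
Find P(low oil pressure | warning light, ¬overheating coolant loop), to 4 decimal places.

Under noisy-OR, P(warning light | causes) = 1 − (1−0.06)·∏(1−qᵢ) over the active causes.
P(warning light | ¬overheating coolant loop) = 0.06×0.98 + 0.47172×0.02 = 0.058800 + 0.009434 = 0.068234
Restricting to configurations with low oil pressure present: 0.47172×0.02 = 0.009434.
Hence the posterior is 0.009434/0.068234 ≈ 0.1383.

P(low oil pressure | warning light, ¬overheating coolant loop) ≈ 0.1383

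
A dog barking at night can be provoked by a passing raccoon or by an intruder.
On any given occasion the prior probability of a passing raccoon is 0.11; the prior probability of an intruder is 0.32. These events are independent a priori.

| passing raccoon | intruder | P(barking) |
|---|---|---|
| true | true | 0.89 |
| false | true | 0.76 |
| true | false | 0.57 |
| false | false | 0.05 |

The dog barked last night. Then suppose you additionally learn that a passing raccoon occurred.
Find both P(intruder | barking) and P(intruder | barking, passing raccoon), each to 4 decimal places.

P(intruder | barking) ≈ 0.7727; P(intruder | barking, passing raccoon) ≈ 0.4236

Weight on intruder=true, given the evidence: 0.216448 + 0.031328 = 0.247776
Denominator P(barking): 0.05*0.89*0.68 + 0.76*0.89*0.32 + 0.57*0.11*0.68 + 0.89*0.11*0.32 = 0.320672
Posterior = 0.247776 / 0.320672 ≈ 0.7727

Now condition on the additional information:
By total probability over both values of intruder:
  P(barking | passing raccoon) = 0.57*0.68 + 0.89*0.32
        = 0.387600 + 0.284800 = 0.672400
Configurations with intruder contribute 0.284800, so
  P(intruder | barking, passing raccoon) = 0.284800 / 0.672400 ≈ 0.4236
— passing raccoon explains away the evidence for intruder.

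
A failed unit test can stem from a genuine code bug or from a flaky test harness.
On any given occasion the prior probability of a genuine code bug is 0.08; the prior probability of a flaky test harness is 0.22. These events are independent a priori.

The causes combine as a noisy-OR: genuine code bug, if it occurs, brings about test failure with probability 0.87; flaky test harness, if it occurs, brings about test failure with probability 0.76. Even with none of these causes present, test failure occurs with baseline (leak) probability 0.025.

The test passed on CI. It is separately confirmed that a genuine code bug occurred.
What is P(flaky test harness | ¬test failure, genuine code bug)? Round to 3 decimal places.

Under noisy-OR, P(test failure | causes) = 1 − (1−0.025)·∏(1−qᵢ) over the active causes.
P(¬test failure | genuine code bug) = 0.12675·0.78 + 0.03042·0.22 = 0.098865 + 0.006692 = 0.105557
Restricting to configurations with flaky test harness present: 0.03042·0.22 = 0.006692.
Hence the posterior is 0.006692/0.105557 ≈ 0.063.

P(flaky test harness | ¬test failure, genuine code bug) ≈ 0.063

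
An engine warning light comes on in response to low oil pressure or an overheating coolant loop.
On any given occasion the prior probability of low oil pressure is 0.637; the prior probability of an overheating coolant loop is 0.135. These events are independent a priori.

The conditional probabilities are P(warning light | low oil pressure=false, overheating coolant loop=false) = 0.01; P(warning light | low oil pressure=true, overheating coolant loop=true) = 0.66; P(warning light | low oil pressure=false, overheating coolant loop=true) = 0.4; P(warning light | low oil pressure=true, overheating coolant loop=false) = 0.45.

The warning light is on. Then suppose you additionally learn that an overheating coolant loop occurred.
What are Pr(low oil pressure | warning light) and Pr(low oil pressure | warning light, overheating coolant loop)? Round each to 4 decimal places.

P(warning light) = 0.01·0.363·0.865 + 0.4·0.363·0.135 + 0.45·0.637·0.865 + 0.66·0.637·0.135 = 0.003140 + 0.019602 + 0.247952 + 0.056757 = 0.327451
Of this, 0.304709 comes from 0.247952 + 0.056757 (the low oil pressure=true cases).
P(low oil pressure | warning light) = 0.304709 / 0.327451 ≈ 0.9305

Now also conditioning on overheating coolant loop=true:
P(warning light | overheating coolant loop) = 0.4·0.363 + 0.66·0.637 = 0.145200 + 0.420420 = 0.565620
The low oil pressure-present share is 0.66·0.637 = 0.420420.
Hence the posterior is 0.420420/0.565620 ≈ 0.7433.
— overheating coolant loop explains away the evidence for low oil pressure.

Pr(low oil pressure | warning light) ≈ 0.9305; Pr(low oil pressure | warning light, overheating coolant loop) ≈ 0.7433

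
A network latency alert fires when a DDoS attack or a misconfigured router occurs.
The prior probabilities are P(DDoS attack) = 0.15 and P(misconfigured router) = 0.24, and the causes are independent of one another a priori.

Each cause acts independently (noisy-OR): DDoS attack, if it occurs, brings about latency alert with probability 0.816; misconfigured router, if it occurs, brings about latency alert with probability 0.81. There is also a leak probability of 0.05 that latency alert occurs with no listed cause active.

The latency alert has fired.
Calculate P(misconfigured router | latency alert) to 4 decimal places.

Under noisy-OR, P(latency alert | causes) = 1 − (1−0.05)·∏(1−qᵢ) over the active causes.
P(latency alert) = 0.05×0.85×0.76 + 0.8195×0.85×0.24 + 0.8252×0.15×0.76 + 0.966788×0.15×0.24 = 0.032300 + 0.167178 + 0.094073 + 0.034804 = 0.328355
Restricting to configurations with misconfigured router present: 0.167178 + 0.034804 = 0.201982.
P(misconfigured router | latency alert) = 0.201982 / 0.328355 ≈ 0.6151

P(misconfigured router | latency alert) ≈ 0.6151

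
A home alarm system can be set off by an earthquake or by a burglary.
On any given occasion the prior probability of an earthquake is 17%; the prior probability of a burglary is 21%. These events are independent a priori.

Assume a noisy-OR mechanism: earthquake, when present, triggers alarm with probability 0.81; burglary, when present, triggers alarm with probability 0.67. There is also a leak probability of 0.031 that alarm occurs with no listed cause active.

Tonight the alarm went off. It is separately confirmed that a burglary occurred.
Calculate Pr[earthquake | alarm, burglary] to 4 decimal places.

Under noisy-OR, P(alarm | causes) = 1 − (1−0.031)·∏(1−qᵢ) over the active causes.
P(alarm | burglary) = 0.68023×0.83 + 0.939244×0.17 = 0.564591 + 0.159671 = 0.724262
The earthquake-present share is 0.939244×0.17 = 0.159671.
P(earthquake | alarm, burglary) = 0.159671 / 0.724262 ≈ 0.2205

Pr[earthquake | alarm, burglary] ≈ 0.2205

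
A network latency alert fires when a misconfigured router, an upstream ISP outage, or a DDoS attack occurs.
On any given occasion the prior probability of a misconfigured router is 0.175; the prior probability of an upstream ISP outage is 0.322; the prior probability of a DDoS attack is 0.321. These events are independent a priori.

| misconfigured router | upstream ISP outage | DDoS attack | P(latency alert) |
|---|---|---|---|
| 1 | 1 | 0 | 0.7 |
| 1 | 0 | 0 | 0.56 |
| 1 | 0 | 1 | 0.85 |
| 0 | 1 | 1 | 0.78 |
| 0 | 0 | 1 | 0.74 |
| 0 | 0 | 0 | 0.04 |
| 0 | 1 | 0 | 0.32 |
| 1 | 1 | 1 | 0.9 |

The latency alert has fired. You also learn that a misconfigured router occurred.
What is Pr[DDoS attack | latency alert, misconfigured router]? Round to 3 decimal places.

Pr[DDoS attack | latency alert, misconfigured router] ≈ 0.404

Enumerate the 4 (upstream ISP outage, DDoS attack) configurations and weight by the priors:
  P(latency alert | misconfigured router) = 0.56·0.678·0.679 + 0.85·0.678·0.321 + 0.7·0.322·0.679 + 0.9·0.322·0.321
        = 0.257803 + 0.184992 + 0.153047 + 0.093026 = 0.688868
The terms with DDoS attack present sum to 0.278018, so
  P(DDoS attack | latency alert, misconfigured router) = 0.278018 / 0.688868 ≈ 0.404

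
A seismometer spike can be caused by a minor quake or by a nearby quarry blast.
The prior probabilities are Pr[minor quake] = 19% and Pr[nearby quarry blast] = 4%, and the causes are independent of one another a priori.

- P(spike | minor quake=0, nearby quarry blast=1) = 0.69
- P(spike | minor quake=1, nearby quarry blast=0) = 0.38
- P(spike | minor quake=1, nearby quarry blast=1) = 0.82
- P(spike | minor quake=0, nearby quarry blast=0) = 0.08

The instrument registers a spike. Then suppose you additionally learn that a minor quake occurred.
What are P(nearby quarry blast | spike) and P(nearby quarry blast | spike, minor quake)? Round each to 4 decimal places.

For the numerator, keep only nearby quarry blast=true terms: 0.022356 + 0.006232 = 0.028588
Normalizer over all consistent configurations: 0.08×0.81×0.96 + 0.69×0.81×0.04 + 0.38×0.19×0.96 + 0.82×0.19×0.04 = 0.160108
P(nearby quarry blast | spike) = 0.028588/0.160108 ≈ 0.1786

Now also conditioning on minor quake=true:
Enumerate both values of nearby quarry blast and weight by the priors:
  P(spike | minor quake) = 0.38·0.96 + 0.82·0.04
        = 0.364800 + 0.032800 = 0.397600
Configurations with nearby quarry blast contribute 0.032800, so
  P(nearby quarry blast | spike, minor quake) = 0.032800 / 0.397600 ≈ 0.0825
Conditioning on minor quake lowers the posterior on nearby quarry blast: the classic explaining-away effect in a common-effect structure.

P(nearby quarry blast | spike) ≈ 0.1786; P(nearby quarry blast | spike, minor quake) ≈ 0.0825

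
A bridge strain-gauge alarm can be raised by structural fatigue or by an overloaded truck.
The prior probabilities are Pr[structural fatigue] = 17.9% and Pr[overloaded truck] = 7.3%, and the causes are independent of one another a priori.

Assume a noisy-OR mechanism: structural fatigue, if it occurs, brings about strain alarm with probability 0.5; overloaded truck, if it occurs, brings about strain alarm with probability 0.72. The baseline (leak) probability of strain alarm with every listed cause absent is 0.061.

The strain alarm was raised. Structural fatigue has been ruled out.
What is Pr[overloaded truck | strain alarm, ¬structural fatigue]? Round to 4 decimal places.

Pr[overloaded truck | strain alarm, ¬structural fatigue] ≈ 0.4876

Under noisy-OR, P(strain alarm | causes) = 1 − (1−0.061)·∏(1−qᵢ) over the active causes.
P(strain alarm | ¬structural fatigue) = 0.061×0.927 + 0.73708×0.073 = 0.056547 + 0.053807 = 0.110354
The overloaded truck-present share is 0.73708×0.073 = 0.053807.
Hence the posterior is 0.053807/0.110354 ≈ 0.4876.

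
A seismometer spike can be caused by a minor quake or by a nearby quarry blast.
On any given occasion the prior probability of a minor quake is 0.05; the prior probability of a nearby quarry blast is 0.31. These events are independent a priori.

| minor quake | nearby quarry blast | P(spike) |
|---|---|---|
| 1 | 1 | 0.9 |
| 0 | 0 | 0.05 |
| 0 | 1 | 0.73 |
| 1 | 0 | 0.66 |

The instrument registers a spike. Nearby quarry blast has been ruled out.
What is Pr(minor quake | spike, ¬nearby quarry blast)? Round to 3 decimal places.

P(spike | ¬nearby quarry blast) = 0.05*0.95 + 0.66*0.05 = 0.047500 + 0.033000 = 0.080500
The minor quake-present share is 0.66*0.05 = 0.033000.
Hence the posterior is 0.033000/0.080500 ≈ 0.410.

Pr(minor quake | spike, ¬nearby quarry blast) ≈ 0.410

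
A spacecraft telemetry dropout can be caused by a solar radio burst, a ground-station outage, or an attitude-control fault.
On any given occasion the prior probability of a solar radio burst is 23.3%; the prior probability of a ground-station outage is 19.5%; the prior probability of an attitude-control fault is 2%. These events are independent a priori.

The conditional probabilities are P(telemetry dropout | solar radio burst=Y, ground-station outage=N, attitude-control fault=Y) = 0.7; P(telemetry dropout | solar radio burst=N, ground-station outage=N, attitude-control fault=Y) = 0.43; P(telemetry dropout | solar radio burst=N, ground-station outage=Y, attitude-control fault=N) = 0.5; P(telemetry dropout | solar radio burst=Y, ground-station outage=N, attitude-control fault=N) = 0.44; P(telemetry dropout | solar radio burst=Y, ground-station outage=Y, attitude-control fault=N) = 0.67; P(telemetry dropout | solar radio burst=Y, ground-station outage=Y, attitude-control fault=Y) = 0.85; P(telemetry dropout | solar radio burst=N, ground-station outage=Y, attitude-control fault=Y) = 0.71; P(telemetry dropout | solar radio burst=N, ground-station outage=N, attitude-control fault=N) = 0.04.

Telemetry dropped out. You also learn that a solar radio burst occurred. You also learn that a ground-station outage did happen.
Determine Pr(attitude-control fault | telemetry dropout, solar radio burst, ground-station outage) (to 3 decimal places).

P(telemetry dropout | solar radio burst, ground-station outage) = 0.67·0.98 + 0.85·0.02 = 0.656600 + 0.017000 = 0.673600
The attitude-control fault-present share is 0.85·0.02 = 0.017000.
P(attitude-control fault | telemetry dropout, solar radio burst, ground-station outage) = 0.017000 / 0.673600 ≈ 0.025

Pr(attitude-control fault | telemetry dropout, solar radio burst, ground-station outage) ≈ 0.025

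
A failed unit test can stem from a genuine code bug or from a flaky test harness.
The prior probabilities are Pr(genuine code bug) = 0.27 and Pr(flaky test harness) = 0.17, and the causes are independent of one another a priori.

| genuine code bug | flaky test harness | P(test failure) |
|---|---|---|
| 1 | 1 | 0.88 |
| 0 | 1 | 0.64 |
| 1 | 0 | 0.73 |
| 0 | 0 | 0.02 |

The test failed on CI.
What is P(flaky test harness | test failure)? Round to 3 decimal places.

P(flaky test harness | test failure) ≈ 0.405

For the numerator, keep only flaky test harness=true terms: 0.079424 + 0.040392 = 0.119816
Normalizer over all consistent configurations: 0.02*0.73*0.83 + 0.64*0.73*0.17 + 0.73*0.27*0.83 + 0.88*0.27*0.17 = 0.295527
Posterior = 0.119816 / 0.295527 ≈ 0.405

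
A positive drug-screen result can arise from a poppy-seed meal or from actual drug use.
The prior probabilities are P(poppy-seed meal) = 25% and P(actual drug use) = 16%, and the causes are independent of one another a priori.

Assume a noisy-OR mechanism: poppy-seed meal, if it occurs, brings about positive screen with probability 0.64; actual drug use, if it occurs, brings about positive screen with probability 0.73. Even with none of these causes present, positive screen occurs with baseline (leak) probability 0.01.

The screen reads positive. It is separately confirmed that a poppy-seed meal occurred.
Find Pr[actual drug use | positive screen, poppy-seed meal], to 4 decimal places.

Pr[actual drug use | positive screen, poppy-seed meal] ≈ 0.2110

Under noisy-OR, P(positive screen | causes) = 1 − (1−0.01)·∏(1−qᵢ) over the active causes.
Weight on actual drug use=true, given the evidence: 0.903772*0.16 = 0.144604
Denominator P(positive screen | poppy-seed meal): 0.6436*0.84 + 0.903772*0.16 = 0.685228
Posterior = 0.144604 / 0.685228 ≈ 0.2110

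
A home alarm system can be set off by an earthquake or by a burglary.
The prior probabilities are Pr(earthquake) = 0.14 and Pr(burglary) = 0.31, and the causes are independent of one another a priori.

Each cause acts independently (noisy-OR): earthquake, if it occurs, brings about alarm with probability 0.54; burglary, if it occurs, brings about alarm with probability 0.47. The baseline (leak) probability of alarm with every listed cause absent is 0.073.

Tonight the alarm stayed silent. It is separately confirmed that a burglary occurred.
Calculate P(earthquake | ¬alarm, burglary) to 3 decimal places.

P(earthquake | ¬alarm, burglary) ≈ 0.070

Under noisy-OR, P(alarm | causes) = 1 − (1−0.073)·∏(1−qᵢ) over the active causes.
For the numerator, keep only earthquake=true terms: 0.226003×0.14 = 0.031640
Normalizer over all consistent configurations: 0.49131×0.86 + 0.226003×0.14 = 0.454167
Posterior = 0.031640 / 0.454167 ≈ 0.070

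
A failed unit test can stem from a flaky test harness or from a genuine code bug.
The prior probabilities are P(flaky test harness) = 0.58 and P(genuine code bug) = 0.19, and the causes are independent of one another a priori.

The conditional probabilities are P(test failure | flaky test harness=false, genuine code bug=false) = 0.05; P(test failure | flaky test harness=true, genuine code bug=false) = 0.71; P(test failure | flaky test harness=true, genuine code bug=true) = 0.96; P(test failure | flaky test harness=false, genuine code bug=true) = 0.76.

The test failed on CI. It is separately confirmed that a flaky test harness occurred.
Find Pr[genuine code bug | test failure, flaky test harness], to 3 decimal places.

Pr[genuine code bug | test failure, flaky test harness] ≈ 0.241

For the numerator, keep only genuine code bug=true terms: 0.96×0.19 = 0.182400
Normalizer over all consistent configurations: 0.71×0.81 + 0.96×0.19 = 0.757500
P(genuine code bug | test failure, flaky test harness) = 0.182400/0.757500 ≈ 0.241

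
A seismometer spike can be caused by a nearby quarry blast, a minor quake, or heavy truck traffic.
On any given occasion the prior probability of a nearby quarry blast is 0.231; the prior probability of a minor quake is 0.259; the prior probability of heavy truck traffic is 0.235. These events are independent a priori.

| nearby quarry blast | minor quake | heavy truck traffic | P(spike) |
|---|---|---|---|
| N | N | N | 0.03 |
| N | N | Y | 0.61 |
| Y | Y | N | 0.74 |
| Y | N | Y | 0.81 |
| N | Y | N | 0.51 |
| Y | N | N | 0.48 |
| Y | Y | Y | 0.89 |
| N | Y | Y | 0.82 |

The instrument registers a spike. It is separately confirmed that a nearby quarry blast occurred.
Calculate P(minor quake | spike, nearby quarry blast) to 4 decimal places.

P(minor quake | spike, nearby quarry blast) ≈ 0.3271

P(spike | nearby quarry blast) = 0.48*0.741*0.765 + 0.81*0.741*0.235 + 0.74*0.259*0.765 + 0.89*0.259*0.235 = 0.272095 + 0.141049 + 0.146620 + 0.054170 = 0.613934
Restricting to configurations with minor quake present: 0.146620 + 0.054170 = 0.200790.
So P(minor quake | spike, nearby quarry blast) = 0.200790/0.613934 ≈ 0.3271.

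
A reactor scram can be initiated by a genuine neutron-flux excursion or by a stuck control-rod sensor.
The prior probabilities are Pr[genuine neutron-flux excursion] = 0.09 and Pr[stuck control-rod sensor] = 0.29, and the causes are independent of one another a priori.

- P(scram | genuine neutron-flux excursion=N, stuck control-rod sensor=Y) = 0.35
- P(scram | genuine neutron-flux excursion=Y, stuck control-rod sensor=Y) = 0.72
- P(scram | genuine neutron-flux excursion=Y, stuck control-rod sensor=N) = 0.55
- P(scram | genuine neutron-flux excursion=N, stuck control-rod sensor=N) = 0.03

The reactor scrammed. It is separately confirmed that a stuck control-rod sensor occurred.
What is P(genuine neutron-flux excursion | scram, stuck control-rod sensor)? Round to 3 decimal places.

P(genuine neutron-flux excursion | scram, stuck control-rod sensor) ≈ 0.169

Sum P(scram|·) weighted by the priors over both values of genuine neutron-flux excursion:
  P(scram | stuck control-rod sensor) = 0.35×0.91 + 0.72×0.09
        = 0.318500 + 0.064800 = 0.383300
Keeping only the genuine neutron-flux excursion-present terms gives 0.064800, so
  P(genuine neutron-flux excursion | scram, stuck control-rod sensor) = 0.064800 / 0.383300 ≈ 0.169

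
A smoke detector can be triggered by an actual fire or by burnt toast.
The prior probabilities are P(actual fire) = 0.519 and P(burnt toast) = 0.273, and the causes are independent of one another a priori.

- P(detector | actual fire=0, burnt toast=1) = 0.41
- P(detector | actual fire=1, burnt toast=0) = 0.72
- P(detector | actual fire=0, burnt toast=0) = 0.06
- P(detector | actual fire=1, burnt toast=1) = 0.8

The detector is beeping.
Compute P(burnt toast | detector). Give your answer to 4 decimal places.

P(burnt toast | detector) ≈ 0.3636

Weight on burnt toast=true, given the evidence: 0.053838 + 0.113350 = 0.167188
Normalizer over all consistent configurations: 0.06·0.481·0.727 + 0.41·0.481·0.273 + 0.72·0.519·0.727 + 0.8·0.519·0.273 = 0.459834
Posterior = 0.167188 / 0.459834 ≈ 0.3636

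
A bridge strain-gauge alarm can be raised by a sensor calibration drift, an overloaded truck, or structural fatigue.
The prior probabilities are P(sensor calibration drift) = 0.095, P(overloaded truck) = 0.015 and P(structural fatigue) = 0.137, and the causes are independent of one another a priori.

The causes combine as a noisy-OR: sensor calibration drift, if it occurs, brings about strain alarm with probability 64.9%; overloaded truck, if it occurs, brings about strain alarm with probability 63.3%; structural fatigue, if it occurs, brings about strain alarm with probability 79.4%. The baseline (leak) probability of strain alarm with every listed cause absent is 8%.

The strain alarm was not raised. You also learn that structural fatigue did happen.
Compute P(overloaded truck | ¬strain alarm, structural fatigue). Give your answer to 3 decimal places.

Under noisy-OR, P(strain alarm | causes) = 1 − (1−0.08)·∏(1−qᵢ) over the active causes.
P(¬strain alarm | structural fatigue) = 0.18952×0.905×0.985 + 0.069554×0.905×0.015 + 0.066522×0.095×0.985 + 0.024413×0.095×0.015 = 0.168943 + 0.000944 + 0.006225 + 0.000035 = 0.176147
Of this, 0.000979 comes from 0.000944 + 0.000035 (the overloaded truck=true cases).
P(overloaded truck | ¬strain alarm, structural fatigue) = 0.000979 / 0.176147 ≈ 0.006

P(overloaded truck | ¬strain alarm, structural fatigue) ≈ 0.006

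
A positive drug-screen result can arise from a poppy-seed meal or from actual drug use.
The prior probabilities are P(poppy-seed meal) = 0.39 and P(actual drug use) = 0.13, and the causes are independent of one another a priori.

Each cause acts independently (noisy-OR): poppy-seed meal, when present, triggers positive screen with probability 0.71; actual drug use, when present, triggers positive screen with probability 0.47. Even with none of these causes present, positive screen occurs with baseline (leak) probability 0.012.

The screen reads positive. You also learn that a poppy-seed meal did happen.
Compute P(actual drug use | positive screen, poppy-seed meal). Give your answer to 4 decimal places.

P(actual drug use | positive screen, poppy-seed meal) ≈ 0.1508

Under noisy-OR, P(positive screen | causes) = 1 − (1−0.012)·∏(1−qᵢ) over the active causes.
Enumerate both values of actual drug use and weight by the priors:
  P(positive screen | poppy-seed meal) = 0.71348×0.87 + 0.848144×0.13
        = 0.620728 + 0.110259 = 0.730987
The terms with actual drug use present sum to 0.110259, so
  P(actual drug use | positive screen, poppy-seed meal) = 0.110259 / 0.730987 ≈ 0.1508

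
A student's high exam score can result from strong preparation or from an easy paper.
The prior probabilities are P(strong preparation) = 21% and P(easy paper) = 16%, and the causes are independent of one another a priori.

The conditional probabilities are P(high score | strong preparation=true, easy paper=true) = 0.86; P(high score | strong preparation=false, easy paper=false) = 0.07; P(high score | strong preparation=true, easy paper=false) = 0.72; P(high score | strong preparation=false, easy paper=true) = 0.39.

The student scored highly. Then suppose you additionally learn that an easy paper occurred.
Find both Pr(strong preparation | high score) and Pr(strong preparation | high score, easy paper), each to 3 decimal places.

Pr(strong preparation | high score) ≈ 0.620; Pr(strong preparation | high score, easy paper) ≈ 0.370

By total probability over the 4 (strong preparation, easy paper) configurations:
  P(high score) = 0.07*0.79*0.84 + 0.39*0.79*0.16 + 0.72*0.21*0.84 + 0.86*0.21*0.16
        = 0.046452 + 0.049296 + 0.127008 + 0.028896 = 0.251652
Configurations with strong preparation contribute 0.155904, so
  P(strong preparation | high score) = 0.155904 / 0.251652 ≈ 0.620

Now condition on the additional information:
Enumerate both values of strong preparation and weight by the priors:
  P(high score | easy paper) = 0.39×0.79 + 0.86×0.21
        = 0.308100 + 0.180600 = 0.488700
The terms with strong preparation present sum to 0.180600, so
  P(strong preparation | high score, easy paper) = 0.180600 / 0.488700 ≈ 0.370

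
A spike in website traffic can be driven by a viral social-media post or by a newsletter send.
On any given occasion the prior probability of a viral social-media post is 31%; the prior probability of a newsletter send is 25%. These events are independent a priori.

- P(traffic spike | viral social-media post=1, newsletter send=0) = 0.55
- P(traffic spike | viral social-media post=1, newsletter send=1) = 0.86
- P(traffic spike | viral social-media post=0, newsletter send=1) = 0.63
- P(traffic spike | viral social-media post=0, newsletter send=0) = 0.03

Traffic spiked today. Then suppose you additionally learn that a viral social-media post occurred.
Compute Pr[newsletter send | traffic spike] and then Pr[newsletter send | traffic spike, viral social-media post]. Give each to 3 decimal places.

P(traffic spike) = 0.03*0.69*0.75 + 0.63*0.69*0.25 + 0.55*0.31*0.75 + 0.86*0.31*0.25 = 0.015525 + 0.108675 + 0.127875 + 0.066650 = 0.318725
The newsletter send-present share is 0.108675 + 0.066650 = 0.175325.
So P(newsletter send | traffic spike) = 0.175325/0.318725 ≈ 0.550.

Now condition on the additional information:
P(traffic spike | viral social-media post) = 0.55×0.75 + 0.86×0.25 = 0.412500 + 0.215000 = 0.627500
Of this, 0.215000 comes from 0.86×0.25 (the newsletter send=true cases).
So P(newsletter send | traffic spike, viral social-media post) = 0.215000/0.627500 ≈ 0.343.
— viral social-media post explains away the evidence for newsletter send.

Pr[newsletter send | traffic spike] ≈ 0.550; Pr[newsletter send | traffic spike, viral social-media post] ≈ 0.343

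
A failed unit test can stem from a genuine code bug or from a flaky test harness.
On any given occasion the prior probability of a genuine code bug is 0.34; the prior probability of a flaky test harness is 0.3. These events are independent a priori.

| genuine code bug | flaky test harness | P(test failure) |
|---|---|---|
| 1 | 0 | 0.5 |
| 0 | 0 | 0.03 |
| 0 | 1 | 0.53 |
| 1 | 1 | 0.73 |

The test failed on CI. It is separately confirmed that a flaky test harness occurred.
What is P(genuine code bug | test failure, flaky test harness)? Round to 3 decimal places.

P(genuine code bug | test failure, flaky test harness) ≈ 0.415

Weight on genuine code bug=true, given the evidence: 0.73×0.34 = 0.248200
Normalizer over all consistent configurations: 0.53×0.66 + 0.73×0.34 = 0.598000
P(genuine code bug | test failure, flaky test harness) = 0.248200/0.598000 ≈ 0.415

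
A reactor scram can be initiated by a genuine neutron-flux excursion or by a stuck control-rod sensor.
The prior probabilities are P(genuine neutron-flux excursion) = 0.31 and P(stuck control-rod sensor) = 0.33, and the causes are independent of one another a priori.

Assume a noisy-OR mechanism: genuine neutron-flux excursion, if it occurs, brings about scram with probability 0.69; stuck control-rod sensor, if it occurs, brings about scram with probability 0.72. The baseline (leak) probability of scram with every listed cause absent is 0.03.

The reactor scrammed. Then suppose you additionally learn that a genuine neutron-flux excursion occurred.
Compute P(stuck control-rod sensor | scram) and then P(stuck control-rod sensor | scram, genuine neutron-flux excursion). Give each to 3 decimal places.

Under noisy-OR, P(scram | causes) = 1 − (1−0.03)·∏(1−qᵢ) over the active causes.
P(scram) = 0.03·0.69·0.67 + 0.7284·0.69·0.33 + 0.6993·0.31·0.67 + 0.915804·0.31·0.33 = 0.013869 + 0.165857 + 0.145245 + 0.093687 = 0.418658
Restricting to configurations with stuck control-rod sensor present: 0.165857 + 0.093687 = 0.259544.
So P(stuck control-rod sensor | scram) = 0.259544/0.418658 ≈ 0.620.

Now also conditioning on genuine neutron-flux excursion=true:
Numerator (weight on configurations with stuck control-rod sensor): 0.915804*0.33 = 0.302215
The normalizing constant is 0.6993*0.67 + 0.915804*0.33 = 0.770746
Posterior = 0.302215 / 0.770746 ≈ 0.392
This is intercausal reasoning (explaining away): once genuine neutron-flux excursion accounts for the scram, stuck control-rod sensor becomes less likely.

P(stuck control-rod sensor | scram) ≈ 0.620; P(stuck control-rod sensor | scram, genuine neutron-flux excursion) ≈ 0.392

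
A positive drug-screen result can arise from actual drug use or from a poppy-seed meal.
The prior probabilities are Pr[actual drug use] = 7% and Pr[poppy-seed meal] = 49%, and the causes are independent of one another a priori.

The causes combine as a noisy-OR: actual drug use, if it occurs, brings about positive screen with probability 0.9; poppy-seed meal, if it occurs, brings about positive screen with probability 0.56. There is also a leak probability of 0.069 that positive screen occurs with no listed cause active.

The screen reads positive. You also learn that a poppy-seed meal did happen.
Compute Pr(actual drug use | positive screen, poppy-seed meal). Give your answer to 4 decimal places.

Under noisy-OR, P(positive screen | causes) = 1 − (1−0.069)·∏(1−qᵢ) over the active causes.
P(positive screen | poppy-seed meal) = 0.59036×0.93 + 0.959036×0.07 = 0.549035 + 0.067133 = 0.616168
The actual drug use-present share is 0.959036×0.07 = 0.067133.
So P(actual drug use | positive screen, poppy-seed meal) = 0.067133/0.616168 ≈ 0.1090.

Pr(actual drug use | positive screen, poppy-seed meal) ≈ 0.1090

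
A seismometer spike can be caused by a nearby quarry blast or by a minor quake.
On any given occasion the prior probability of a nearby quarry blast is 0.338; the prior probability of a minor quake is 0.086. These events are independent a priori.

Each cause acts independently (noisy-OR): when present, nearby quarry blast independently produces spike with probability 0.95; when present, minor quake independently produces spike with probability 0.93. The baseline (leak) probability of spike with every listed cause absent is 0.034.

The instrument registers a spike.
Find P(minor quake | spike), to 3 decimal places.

P(minor quake | spike) ≈ 0.207

Under noisy-OR, P(spike | causes) = 1 − (1−0.034)·∏(1−qᵢ) over the active causes.
Numerator (weight on configurations with minor quake): 0.053082 + 0.028970 = 0.082052
Denominator P(spike): 0.034×0.662×0.914 + 0.93238×0.662×0.086 + 0.9517×0.338×0.914 + 0.996619×0.338×0.086 = 0.396635
Posterior = 0.082052 / 0.396635 ≈ 0.207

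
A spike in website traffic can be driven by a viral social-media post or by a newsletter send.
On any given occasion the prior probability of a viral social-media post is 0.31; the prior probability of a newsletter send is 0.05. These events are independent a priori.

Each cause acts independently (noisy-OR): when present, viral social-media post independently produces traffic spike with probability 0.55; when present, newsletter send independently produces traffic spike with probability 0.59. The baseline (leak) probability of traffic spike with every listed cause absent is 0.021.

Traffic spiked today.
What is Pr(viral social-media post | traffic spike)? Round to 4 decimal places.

Pr(viral social-media post | traffic spike) ≈ 0.8376

Under noisy-OR, P(traffic spike | causes) = 1 − (1−0.021)·∏(1−qᵢ) over the active causes.
By total probability over the 4 (viral social-media post, newsletter send) configurations:
  P(traffic spike) = 0.021·0.69·0.95 + 0.59861·0.69·0.05 + 0.55945·0.31·0.95 + 0.819375·0.31·0.05
        = 0.013765 + 0.020652 + 0.164758 + 0.012700 = 0.211875
The terms with viral social-media post present sum to 0.177458, so
  P(viral social-media post | traffic spike) = 0.177458 / 0.211875 ≈ 0.8376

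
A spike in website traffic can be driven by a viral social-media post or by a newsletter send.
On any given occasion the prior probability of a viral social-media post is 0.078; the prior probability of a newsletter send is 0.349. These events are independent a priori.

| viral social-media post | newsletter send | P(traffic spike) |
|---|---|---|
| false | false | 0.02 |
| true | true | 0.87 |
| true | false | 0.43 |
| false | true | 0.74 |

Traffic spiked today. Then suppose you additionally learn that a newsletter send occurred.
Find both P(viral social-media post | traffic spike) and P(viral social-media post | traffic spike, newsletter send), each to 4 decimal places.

P(viral social-media post | traffic spike) ≈ 0.1540; P(viral social-media post | traffic spike, newsletter send) ≈ 0.0905

For the numerator, keep only viral social-media post=true terms: 0.021835 + 0.023683 = 0.045518
Denominator P(traffic spike): 0.02·0.922·0.651 + 0.74·0.922·0.349 + 0.43·0.078·0.651 + 0.87·0.078·0.349 = 0.295638
P(viral social-media post | traffic spike) = 0.045518/0.295638 ≈ 0.1540

Now also conditioning on newsletter send=true:
P(traffic spike | newsletter send) = 0.74·0.922 + 0.87·0.078 = 0.682280 + 0.067860 = 0.750140
The viral social-media post-present share is 0.87·0.078 = 0.067860.
Hence the posterior is 0.067860/0.750140 ≈ 0.0905.
This is intercausal reasoning (explaining away): once newsletter send accounts for the traffic spike, viral social-media post becomes less likely.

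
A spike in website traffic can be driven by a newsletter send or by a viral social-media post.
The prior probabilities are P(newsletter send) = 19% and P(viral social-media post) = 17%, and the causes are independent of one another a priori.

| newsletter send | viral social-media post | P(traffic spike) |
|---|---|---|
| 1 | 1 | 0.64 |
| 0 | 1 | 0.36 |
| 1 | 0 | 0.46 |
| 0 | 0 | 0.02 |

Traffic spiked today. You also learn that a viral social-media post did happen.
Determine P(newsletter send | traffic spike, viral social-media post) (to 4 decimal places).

P(newsletter send | traffic spike, viral social-media post) ≈ 0.2943

P(traffic spike | viral social-media post) = 0.36×0.81 + 0.64×0.19 = 0.291600 + 0.121600 = 0.413200
Of this, 0.121600 comes from 0.64×0.19 (the newsletter send=true cases).
Hence the posterior is 0.121600/0.413200 ≈ 0.2943.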